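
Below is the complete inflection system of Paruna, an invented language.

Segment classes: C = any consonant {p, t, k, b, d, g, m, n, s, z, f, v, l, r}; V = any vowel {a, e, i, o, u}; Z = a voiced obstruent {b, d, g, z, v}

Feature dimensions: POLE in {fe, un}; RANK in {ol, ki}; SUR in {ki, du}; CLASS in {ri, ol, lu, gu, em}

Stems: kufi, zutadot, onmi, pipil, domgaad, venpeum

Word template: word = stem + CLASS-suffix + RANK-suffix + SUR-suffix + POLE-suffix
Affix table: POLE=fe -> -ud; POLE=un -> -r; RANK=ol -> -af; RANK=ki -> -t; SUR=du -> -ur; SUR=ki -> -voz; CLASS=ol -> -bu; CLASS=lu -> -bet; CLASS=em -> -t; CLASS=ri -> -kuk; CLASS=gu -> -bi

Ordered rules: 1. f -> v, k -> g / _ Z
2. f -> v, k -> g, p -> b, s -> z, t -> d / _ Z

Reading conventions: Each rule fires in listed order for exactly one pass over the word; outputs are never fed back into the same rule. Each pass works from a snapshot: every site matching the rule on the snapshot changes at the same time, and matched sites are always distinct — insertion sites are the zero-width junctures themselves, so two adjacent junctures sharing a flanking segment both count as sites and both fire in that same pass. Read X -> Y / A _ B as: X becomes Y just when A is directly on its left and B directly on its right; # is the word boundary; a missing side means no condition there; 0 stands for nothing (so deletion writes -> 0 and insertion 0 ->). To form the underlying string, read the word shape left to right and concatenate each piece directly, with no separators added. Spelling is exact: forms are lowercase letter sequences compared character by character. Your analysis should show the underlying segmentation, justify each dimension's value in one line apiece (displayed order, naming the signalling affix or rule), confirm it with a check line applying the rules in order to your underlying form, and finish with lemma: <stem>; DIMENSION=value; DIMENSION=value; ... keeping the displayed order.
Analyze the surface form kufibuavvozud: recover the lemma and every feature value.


underlying: kufi-bu-af-voz-ud
POLE=fe - signalled by the affix -ud
RANK=ol - signalled by the affix -af
SUR=ki - signalled by the affix -voz
CLASS=ol - signalled by the affix -bu
check: kufibuafvozud -> kufibuavvozud -> kufibuavvozud
lemma: kufi; POLE=fe; RANK=ol; SUR=ki; CLASS=ol


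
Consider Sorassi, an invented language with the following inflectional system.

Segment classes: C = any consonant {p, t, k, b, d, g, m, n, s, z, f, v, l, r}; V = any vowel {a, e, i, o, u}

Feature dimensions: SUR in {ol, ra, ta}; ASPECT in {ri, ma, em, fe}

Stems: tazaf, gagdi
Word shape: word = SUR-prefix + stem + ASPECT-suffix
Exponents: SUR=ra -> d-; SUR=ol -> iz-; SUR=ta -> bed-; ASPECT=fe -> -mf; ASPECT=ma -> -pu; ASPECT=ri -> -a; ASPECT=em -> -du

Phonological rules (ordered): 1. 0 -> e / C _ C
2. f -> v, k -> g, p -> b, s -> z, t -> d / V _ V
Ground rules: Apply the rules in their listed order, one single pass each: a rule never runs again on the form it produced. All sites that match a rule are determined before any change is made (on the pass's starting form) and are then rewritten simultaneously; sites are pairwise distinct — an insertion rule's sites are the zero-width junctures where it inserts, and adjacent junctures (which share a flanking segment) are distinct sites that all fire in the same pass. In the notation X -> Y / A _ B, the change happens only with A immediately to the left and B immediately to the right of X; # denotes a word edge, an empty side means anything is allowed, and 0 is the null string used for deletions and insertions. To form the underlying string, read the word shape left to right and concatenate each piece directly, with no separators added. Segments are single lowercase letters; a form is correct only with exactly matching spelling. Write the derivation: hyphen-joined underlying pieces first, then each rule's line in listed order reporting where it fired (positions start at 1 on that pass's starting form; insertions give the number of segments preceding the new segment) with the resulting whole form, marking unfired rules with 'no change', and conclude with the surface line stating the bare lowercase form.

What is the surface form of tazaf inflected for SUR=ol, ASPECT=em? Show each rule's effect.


underlying: iz-tazaf-du
1. 0 -> e / C _ C: inserts after position(s) 2, 7: izetazafedu
2. f -> v, k -> g, p -> b, s -> z, t -> d / V _ V: fires at position(s) 4, 8: izedazavedu
surface: izedazavedu


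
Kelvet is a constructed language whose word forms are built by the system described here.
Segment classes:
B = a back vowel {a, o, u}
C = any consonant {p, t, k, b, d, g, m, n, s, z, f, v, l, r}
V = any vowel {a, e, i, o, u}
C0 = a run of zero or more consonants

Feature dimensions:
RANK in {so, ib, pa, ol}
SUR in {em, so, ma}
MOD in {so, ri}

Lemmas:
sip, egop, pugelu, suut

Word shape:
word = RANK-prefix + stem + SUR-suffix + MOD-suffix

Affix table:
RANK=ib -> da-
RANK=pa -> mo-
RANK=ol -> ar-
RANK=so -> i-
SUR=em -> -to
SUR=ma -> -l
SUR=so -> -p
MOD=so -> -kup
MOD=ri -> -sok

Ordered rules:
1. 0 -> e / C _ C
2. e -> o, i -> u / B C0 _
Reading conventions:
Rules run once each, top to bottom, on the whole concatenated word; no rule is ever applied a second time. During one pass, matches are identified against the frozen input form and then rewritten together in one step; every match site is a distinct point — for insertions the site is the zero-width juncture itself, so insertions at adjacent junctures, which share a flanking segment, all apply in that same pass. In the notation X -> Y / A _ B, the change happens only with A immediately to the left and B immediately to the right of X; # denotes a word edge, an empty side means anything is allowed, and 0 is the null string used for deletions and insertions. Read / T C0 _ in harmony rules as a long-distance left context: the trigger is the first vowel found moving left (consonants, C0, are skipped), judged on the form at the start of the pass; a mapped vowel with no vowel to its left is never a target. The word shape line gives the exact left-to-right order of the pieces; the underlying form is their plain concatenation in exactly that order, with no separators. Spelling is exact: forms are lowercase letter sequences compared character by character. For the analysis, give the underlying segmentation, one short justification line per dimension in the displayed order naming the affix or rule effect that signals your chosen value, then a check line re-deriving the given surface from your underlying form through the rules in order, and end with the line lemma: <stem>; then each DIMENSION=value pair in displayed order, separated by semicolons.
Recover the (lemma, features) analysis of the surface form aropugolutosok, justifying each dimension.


underlying: ar-pugelu-to-sok
RANK=ol - signalled by the affix ar-
SUR=em - signalled by the affix -to
MOD=ri - signalled by the affix -sok
check: arpugelutosok -> arepugelutosok -> aropugolutosok
lemma: pugelu; RANK=ol; SUR=em; MOD=ri


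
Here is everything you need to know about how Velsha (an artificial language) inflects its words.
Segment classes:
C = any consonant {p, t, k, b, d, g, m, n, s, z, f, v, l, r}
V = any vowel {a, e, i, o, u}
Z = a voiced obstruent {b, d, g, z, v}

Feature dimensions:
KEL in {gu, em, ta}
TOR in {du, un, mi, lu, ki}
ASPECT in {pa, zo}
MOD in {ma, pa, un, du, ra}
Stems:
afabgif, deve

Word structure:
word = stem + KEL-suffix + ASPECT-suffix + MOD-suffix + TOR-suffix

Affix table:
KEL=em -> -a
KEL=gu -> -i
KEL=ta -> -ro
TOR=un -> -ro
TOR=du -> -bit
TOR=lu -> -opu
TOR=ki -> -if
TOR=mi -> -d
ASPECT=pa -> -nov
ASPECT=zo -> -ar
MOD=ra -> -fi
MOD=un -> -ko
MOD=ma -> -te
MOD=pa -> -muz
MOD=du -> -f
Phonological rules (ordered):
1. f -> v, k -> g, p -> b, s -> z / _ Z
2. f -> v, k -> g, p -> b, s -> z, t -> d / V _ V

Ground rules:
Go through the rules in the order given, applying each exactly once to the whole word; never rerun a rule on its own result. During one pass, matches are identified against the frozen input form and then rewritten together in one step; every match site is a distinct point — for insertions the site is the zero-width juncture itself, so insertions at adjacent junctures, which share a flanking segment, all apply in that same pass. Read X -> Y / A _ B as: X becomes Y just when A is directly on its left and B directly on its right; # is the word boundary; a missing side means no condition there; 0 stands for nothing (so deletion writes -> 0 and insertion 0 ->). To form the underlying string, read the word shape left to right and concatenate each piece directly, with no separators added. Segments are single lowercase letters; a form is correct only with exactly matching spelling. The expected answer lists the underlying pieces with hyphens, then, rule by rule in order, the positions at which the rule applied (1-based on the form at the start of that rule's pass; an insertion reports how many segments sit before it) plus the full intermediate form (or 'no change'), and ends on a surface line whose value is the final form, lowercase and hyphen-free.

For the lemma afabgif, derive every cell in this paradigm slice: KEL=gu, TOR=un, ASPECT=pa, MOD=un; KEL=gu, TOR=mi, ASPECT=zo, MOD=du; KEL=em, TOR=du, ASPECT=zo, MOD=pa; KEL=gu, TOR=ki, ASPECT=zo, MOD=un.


cell KEL=gu, TOR=un, ASPECT=pa, MOD=un:
underlying: afabgif-i-nov-ko-ro
1. f -> v, k -> g, p -> b, s -> z / _ Z: no change
2. f -> v, k -> g, p -> b, s -> z, t -> d / V _ V: fires at position(s) 2, 7: avabgivinovkoro
surface: avabgivinovkoro

cell KEL=gu, TOR=mi, ASPECT=zo, MOD=du:
underlying: afabgif-i-ar-f-d
1. f -> v, k -> g, p -> b, s -> z / _ Z: fires at position(s) 11: afabgifiarvd
2. f -> v, k -> g, p -> b, s -> z, t -> d / V _ V: fires at position(s) 2, 7: avabgiviarvd
surface: avabgiviarvd

cell KEL=em, TOR=du, ASPECT=zo, MOD=pa:
underlying: afabgif-a-ar-muz-bit
1. f -> v, k -> g, p -> b, s -> z / _ Z: no change
2. f -> v, k -> g, p -> b, s -> z, t -> d / V _ V: fires at position(s) 2, 7: avabgivaarmuzbit
surface: avabgivaarmuzbit

cell KEL=gu, TOR=ki, ASPECT=zo, MOD=un:
underlying: afabgif-i-ar-ko-if
1. f -> v, k -> g, p -> b, s -> z / _ Z: no change
2. f -> v, k -> g, p -> b, s -> z, t -> d / V _ V: fires at position(s) 2, 7: avabgiviarkoif
surface: avabgiviarkoif


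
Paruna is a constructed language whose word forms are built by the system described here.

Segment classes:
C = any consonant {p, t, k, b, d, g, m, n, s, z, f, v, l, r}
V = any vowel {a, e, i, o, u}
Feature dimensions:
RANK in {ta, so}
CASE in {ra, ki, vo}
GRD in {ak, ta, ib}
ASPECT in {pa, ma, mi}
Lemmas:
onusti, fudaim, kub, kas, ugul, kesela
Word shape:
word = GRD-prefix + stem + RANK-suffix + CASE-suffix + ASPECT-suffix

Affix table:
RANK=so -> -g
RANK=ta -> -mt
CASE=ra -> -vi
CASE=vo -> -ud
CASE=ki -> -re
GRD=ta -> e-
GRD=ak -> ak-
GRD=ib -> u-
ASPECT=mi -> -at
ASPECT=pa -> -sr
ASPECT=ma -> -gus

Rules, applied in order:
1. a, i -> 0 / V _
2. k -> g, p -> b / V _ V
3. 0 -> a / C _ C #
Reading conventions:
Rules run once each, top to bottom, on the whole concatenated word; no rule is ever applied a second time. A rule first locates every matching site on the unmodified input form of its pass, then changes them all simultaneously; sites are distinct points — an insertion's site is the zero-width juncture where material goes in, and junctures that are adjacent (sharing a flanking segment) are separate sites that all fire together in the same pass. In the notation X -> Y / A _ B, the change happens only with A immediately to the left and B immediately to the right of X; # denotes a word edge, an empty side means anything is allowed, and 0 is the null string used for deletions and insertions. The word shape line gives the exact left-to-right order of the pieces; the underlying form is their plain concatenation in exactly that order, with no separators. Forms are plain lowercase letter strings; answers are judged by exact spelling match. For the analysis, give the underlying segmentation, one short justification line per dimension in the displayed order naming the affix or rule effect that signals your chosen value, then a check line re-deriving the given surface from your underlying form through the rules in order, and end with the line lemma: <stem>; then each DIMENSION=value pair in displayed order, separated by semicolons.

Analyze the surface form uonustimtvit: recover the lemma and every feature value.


underlying: u-onusti-mt-vi-at
RANK=ta - signalled by the affix -mt
CASE=ra - signalled by the affix -vi
GRD=ib - signalled by the affix u-
ASPECT=mi - signalled by the affix -at
check: uonustimtviat -> uonustimtvit -> uonustimtvit -> uonustimtvit
lemma: onusti; RANK=ta; CASE=ra; GRD=ib; ASPECT=mi


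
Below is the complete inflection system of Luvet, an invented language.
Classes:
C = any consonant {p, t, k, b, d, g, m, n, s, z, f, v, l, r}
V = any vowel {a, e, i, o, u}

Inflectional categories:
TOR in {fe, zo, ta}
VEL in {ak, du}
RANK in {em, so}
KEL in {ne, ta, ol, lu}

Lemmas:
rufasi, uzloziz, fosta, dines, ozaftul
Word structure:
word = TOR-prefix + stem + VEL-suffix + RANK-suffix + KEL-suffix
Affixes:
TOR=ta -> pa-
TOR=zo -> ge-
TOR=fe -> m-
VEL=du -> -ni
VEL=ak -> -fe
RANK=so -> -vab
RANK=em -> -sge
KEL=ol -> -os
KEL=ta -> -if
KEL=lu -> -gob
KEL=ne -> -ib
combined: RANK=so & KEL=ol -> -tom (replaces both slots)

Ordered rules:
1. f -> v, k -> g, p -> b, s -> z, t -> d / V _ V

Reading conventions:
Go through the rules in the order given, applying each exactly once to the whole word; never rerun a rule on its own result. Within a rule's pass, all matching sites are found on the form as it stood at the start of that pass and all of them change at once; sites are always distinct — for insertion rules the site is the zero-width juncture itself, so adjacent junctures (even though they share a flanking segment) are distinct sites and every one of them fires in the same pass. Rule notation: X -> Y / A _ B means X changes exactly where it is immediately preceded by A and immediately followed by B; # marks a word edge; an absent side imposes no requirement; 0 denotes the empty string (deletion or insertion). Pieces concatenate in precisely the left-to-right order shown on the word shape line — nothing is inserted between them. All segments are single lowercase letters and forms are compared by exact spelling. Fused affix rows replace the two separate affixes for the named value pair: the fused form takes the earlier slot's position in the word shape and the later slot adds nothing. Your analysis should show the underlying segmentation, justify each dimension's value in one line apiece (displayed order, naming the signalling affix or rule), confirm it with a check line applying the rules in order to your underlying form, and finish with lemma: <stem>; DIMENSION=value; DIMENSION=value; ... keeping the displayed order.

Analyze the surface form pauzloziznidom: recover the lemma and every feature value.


underlying: pa-uzloziz-ni-tom
TOR=ta - signalled by the affix pa-
VEL=du - signalled by the affix -ni
RANK=so - signalled by the combined affix row
KEL=ol - signalled by the combined affix row
check: pauzloziznitom -> pauzloziznidom
lemma: uzloziz; TOR=ta; VEL=du; RANK=so; KEL=ol


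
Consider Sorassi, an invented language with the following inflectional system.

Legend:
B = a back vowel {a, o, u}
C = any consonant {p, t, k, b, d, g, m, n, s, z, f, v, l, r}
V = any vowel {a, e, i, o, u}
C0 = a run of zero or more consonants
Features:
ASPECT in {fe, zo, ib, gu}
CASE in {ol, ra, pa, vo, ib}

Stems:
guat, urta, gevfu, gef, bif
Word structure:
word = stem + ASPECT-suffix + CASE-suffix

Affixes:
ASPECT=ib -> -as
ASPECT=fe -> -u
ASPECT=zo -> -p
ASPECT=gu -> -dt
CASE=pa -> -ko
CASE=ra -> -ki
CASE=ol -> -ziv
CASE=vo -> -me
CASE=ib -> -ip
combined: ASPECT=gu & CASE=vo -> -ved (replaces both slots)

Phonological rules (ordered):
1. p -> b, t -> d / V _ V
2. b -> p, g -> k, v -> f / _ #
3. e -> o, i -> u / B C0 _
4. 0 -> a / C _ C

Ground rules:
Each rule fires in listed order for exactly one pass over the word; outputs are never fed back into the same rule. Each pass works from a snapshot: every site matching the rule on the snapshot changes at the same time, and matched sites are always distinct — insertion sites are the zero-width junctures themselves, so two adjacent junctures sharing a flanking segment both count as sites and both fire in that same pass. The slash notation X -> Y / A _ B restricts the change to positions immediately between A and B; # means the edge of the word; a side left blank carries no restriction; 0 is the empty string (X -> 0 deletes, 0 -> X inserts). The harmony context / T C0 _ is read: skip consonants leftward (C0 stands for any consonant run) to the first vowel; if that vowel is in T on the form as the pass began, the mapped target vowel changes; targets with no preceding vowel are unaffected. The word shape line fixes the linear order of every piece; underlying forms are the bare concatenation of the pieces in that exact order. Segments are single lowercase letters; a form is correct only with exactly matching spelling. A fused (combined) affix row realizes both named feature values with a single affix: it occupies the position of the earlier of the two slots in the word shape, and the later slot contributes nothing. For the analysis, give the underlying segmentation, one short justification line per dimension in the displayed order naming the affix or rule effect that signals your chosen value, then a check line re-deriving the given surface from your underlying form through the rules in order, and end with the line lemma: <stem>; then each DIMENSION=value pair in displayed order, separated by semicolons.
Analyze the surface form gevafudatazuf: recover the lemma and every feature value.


underlying: gevfu-dt-ziv
ASPECT=gu - signalled by the affix -dt
CASE=ol - signalled by the affix -ziv
check: gevfudtziv -> gevfudtziv -> gevfudtzif -> gevfudtzuf -> gevafudatazuf
lemma: gevfu; ASPECT=gu; CASE=ol


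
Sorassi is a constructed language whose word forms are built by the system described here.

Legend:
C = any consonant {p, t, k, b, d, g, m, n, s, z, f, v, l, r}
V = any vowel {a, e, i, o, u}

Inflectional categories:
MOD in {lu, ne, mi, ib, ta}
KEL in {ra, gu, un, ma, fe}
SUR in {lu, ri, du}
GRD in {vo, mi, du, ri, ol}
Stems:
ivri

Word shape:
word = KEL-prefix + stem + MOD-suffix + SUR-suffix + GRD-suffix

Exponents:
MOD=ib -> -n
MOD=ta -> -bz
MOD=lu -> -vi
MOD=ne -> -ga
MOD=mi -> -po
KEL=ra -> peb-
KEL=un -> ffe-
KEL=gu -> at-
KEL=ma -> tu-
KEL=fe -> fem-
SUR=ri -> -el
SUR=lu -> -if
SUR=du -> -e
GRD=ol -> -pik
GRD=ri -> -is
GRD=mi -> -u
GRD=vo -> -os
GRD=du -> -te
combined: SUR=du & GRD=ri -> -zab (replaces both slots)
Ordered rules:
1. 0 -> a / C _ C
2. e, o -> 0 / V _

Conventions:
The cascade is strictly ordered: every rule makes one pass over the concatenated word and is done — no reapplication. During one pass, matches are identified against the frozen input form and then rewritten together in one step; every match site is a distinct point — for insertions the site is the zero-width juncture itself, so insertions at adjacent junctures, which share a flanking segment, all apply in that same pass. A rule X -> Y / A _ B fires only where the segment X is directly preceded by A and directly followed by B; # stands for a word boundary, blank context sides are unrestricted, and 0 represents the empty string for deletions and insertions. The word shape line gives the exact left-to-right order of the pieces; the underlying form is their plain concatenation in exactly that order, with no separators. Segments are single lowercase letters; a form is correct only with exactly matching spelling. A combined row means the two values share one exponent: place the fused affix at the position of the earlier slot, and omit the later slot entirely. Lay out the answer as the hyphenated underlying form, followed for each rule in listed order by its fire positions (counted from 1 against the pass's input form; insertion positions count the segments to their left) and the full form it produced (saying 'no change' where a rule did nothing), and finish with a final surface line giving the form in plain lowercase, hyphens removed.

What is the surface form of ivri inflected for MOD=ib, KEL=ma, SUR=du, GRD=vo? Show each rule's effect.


underlying: tu-ivri-n-e-os
1. 0 -> a / C _ C: inserts after position(s) 4: tuivarineos
2. e, o -> 0 / V _: fires at position(s) 10: tuivarines
surface: tuivarines


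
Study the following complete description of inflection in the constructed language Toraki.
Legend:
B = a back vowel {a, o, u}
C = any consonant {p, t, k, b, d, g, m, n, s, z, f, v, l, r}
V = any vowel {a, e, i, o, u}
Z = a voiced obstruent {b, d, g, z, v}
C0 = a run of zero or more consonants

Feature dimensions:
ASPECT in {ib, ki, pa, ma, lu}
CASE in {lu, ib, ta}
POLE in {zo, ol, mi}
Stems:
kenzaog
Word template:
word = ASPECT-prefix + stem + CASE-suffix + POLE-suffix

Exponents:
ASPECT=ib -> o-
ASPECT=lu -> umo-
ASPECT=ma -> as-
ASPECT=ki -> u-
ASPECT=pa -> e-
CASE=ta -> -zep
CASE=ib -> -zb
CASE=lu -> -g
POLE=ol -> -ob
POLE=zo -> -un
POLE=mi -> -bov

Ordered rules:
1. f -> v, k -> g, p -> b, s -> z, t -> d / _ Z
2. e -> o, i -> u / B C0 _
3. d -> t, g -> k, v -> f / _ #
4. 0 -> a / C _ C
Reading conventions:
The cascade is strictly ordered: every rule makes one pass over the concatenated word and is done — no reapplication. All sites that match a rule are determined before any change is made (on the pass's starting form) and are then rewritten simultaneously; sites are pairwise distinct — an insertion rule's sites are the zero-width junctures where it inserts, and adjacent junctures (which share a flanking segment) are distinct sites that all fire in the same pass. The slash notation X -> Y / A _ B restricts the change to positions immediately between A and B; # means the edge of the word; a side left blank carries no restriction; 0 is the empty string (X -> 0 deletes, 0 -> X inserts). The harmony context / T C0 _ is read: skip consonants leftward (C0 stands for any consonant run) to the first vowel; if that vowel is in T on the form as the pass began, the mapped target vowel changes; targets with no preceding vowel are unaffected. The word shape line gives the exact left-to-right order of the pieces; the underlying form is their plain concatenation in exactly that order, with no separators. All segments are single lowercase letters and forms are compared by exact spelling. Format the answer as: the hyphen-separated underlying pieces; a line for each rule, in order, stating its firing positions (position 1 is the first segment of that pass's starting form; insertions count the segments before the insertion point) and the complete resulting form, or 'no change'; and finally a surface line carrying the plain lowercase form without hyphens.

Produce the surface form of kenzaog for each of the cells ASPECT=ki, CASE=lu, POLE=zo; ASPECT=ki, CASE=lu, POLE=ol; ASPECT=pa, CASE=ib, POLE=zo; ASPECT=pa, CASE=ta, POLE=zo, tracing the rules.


cell ASPECT=ki, CASE=lu, POLE=zo:
underlying: u-kenzaog-g-un
1. f -> v, k -> g, p -> b, s -> z, t -> d / _ Z: no change
2. e -> o, i -> u / B C0 _: fires at position(s) 3: ukonzaoggun
3. d -> t, g -> k, v -> f / _ #: no change
4. 0 -> a / C _ C: inserts after position(s) 4, 8: ukonazaogagun
surface: ukonazaogagun

cell ASPECT=ki, CASE=lu, POLE=ol:
underlying: u-kenzaog-g-ob
1. f -> v, k -> g, p -> b, s -> z, t -> d / _ Z: no change
2. e -> o, i -> u / B C0 _: fires at position(s) 3: ukonzaoggob
3. d -> t, g -> k, v -> f / _ #: no change
4. 0 -> a / C _ C: inserts after position(s) 4, 8: ukonazaogagob
surface: ukonazaogagob

cell ASPECT=pa, CASE=ib, POLE=zo:
underlying: e-kenzaog-zb-un
1. f -> v, k -> g, p -> b, s -> z, t -> d / _ Z: no change
2. e -> o, i -> u / B C0 _: no change
3. d -> t, g -> k, v -> f / _ #: no change
4. 0 -> a / C _ C: inserts after position(s) 4, 8, 9: ekenazaogazabun
surface: ekenazaogazabun

cell ASPECT=pa, CASE=ta, POLE=zo:
underlying: e-kenzaog-zep-un
1. f -> v, k -> g, p -> b, s -> z, t -> d / _ Z: no change
2. e -> o, i -> u / B C0 _: fires at position(s) 10: ekenzaogzopun
3. d -> t, g -> k, v -> f / _ #: no change
4. 0 -> a / C _ C: inserts after position(s) 4, 8: ekenazaogazopun
surface: ekenazaogazopun


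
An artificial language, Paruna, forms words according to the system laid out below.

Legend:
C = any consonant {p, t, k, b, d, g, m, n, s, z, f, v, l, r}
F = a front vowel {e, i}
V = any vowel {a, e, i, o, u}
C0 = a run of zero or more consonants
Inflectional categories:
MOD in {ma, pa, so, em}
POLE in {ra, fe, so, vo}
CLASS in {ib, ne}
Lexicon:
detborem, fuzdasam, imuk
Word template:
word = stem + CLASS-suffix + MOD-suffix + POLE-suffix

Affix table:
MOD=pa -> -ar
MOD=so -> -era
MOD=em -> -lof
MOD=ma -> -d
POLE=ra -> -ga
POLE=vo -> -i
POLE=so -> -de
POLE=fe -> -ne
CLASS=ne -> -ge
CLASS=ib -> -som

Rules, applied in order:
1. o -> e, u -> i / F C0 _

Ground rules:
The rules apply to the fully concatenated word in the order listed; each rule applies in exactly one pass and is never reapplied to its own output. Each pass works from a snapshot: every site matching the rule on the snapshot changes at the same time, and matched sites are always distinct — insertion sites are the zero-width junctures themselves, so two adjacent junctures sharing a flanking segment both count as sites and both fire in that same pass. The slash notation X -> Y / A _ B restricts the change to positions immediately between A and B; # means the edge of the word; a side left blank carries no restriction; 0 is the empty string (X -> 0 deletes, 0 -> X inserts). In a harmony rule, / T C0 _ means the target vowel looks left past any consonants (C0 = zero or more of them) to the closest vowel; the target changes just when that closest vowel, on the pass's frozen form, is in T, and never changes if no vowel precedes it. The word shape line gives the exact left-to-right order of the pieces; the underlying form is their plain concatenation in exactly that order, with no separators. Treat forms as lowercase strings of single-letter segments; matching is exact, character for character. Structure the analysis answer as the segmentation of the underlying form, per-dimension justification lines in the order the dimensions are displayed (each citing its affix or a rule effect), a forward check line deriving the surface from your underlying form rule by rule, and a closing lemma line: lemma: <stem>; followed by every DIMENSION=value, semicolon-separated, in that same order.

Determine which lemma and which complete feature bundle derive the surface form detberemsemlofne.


underlying: detborem-som-lof-ne
MOD=em - signalled by the affix -lof
POLE=fe - signalled by the affix -ne
CLASS=ib - signalled by the affix -som
check: detboremsomlofne -> detberemsemlofne
lemma: detborem; MOD=em; POLE=fe; CLASS=ib


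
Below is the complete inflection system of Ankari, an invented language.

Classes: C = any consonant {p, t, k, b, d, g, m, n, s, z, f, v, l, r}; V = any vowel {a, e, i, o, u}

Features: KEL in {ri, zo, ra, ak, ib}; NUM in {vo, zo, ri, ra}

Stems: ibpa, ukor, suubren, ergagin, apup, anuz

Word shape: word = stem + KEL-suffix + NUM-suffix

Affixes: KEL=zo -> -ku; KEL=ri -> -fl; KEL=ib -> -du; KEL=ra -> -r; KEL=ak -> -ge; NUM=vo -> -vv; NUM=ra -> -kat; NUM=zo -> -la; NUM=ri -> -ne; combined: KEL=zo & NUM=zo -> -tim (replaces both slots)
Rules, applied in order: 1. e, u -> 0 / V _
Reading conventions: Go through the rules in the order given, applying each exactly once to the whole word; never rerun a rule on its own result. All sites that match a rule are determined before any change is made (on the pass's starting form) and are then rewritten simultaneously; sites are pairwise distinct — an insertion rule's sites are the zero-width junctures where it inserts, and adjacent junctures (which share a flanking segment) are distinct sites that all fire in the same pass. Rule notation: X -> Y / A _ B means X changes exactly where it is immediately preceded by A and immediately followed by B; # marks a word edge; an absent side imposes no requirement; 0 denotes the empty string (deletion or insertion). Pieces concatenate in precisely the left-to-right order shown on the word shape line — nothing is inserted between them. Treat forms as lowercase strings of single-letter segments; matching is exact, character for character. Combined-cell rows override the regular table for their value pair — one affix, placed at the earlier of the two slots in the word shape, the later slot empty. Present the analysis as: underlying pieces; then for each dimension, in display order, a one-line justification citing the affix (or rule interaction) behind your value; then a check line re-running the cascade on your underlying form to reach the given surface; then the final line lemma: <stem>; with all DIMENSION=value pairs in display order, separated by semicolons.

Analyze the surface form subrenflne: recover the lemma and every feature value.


underlying: suubren-fl-ne
KEL=ri - signalled by the affix -fl
NUM=ri - signalled by the affix -ne
check: suubrenflne -> subrenflne
lemma: suubren; KEL=ri; NUM=ri


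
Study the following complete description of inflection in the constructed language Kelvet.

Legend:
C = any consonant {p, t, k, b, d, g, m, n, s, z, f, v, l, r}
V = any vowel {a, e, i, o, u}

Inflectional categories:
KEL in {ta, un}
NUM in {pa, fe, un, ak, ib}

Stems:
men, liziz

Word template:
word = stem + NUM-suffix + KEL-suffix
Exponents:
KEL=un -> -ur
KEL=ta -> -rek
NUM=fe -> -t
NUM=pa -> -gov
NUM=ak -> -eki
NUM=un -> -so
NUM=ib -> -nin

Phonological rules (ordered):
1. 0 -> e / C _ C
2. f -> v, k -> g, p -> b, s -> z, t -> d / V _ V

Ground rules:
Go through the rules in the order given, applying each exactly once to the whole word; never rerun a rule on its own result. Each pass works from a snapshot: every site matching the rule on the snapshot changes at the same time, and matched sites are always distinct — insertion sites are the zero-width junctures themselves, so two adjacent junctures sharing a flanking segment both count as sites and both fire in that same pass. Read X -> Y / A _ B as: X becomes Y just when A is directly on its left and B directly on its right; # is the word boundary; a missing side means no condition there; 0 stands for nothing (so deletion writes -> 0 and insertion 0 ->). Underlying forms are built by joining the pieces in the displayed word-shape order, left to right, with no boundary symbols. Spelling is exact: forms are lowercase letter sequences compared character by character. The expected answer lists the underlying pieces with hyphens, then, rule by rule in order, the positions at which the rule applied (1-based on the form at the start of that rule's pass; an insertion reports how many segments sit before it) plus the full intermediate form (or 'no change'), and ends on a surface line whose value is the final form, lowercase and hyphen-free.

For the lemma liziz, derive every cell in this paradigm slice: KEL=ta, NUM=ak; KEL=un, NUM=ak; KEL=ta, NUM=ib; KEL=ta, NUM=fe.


cell KEL=ta, NUM=ak:
underlying: liziz-eki-rek
1. 0 -> e / C _ C: no change
2. f -> v, k -> g, p -> b, s -> z, t -> d / V _ V: fires at position(s) 7: lizizegirek
surface: lizizegirek

cell KEL=un, NUM=ak:
underlying: liziz-eki-ur
1. 0 -> e / C _ C: no change
2. f -> v, k -> g, p -> b, s -> z, t -> d / V _ V: fires at position(s) 7: lizizegiur
surface: lizizegiur

cell KEL=ta, NUM=ib:
underlying: liziz-nin-rek
1. 0 -> e / C _ C: inserts after position(s) 5, 8: lizizeninerek
2. f -> v, k -> g, p -> b, s -> z, t -> d / V _ V: no change
surface: lizizeninerek

cell KEL=ta, NUM=fe:
underlying: liziz-t-rek
1. 0 -> e / C _ C: inserts after position(s) 5, 6: lizizeterek
2. f -> v, k -> g, p -> b, s -> z, t -> d / V _ V: fires at position(s) 7: lizizederek
surface: lizizederek


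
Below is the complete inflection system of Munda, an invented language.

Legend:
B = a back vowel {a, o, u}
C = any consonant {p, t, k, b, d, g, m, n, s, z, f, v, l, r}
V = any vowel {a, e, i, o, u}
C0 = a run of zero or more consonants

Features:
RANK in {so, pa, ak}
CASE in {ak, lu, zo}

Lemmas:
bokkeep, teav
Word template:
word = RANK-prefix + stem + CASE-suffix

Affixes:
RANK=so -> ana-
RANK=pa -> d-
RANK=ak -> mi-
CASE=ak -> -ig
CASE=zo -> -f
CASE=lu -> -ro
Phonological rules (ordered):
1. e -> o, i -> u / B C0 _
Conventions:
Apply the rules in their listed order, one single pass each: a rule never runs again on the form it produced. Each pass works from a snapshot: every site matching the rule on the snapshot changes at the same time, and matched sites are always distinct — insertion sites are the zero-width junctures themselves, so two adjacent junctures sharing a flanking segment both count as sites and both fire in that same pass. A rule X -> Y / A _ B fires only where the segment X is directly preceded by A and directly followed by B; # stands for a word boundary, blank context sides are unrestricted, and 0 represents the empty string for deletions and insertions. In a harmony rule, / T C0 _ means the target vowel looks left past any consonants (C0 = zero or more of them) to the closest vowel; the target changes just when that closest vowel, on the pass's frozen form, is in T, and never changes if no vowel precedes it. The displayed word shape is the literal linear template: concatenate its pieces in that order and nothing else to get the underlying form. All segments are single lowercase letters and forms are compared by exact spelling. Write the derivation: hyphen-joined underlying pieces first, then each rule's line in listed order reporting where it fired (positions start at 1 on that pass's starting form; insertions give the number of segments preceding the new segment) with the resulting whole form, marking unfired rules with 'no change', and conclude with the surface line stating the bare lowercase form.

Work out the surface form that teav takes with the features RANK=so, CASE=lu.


underlying: ana-teav-ro
1. e -> o, i -> u / B C0 _: fires at position(s) 5: anatoavro
surface: anatoavro


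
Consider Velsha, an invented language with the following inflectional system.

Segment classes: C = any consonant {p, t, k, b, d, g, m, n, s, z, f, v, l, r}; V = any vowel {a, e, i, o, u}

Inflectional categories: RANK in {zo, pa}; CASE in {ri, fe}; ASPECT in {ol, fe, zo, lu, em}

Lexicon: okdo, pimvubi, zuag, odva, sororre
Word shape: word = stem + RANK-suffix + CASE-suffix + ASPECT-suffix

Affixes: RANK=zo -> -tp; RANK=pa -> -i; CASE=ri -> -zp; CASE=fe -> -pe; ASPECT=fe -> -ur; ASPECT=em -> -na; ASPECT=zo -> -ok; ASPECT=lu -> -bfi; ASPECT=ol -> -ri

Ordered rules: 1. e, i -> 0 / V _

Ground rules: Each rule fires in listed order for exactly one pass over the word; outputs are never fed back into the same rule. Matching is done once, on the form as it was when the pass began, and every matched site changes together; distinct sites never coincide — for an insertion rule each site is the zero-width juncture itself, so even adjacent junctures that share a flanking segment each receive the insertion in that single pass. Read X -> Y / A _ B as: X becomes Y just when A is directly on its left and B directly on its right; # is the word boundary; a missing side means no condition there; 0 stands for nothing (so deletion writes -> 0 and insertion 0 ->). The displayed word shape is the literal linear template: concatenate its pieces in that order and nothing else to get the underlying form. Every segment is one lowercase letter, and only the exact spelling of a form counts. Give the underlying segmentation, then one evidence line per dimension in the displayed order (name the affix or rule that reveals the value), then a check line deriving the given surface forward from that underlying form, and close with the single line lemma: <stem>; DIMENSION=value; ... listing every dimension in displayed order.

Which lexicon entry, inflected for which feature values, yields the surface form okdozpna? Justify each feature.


underlying: okdo-i-zp-na
RANK=pa - signalled by the affix -i
CASE=ri - signalled by the affix -zp
ASPECT=em - signalled by the affix -na
check: okdoizpna -> okdozpna
lemma: okdo; RANK=pa; CASE=ri; ASPECT=em


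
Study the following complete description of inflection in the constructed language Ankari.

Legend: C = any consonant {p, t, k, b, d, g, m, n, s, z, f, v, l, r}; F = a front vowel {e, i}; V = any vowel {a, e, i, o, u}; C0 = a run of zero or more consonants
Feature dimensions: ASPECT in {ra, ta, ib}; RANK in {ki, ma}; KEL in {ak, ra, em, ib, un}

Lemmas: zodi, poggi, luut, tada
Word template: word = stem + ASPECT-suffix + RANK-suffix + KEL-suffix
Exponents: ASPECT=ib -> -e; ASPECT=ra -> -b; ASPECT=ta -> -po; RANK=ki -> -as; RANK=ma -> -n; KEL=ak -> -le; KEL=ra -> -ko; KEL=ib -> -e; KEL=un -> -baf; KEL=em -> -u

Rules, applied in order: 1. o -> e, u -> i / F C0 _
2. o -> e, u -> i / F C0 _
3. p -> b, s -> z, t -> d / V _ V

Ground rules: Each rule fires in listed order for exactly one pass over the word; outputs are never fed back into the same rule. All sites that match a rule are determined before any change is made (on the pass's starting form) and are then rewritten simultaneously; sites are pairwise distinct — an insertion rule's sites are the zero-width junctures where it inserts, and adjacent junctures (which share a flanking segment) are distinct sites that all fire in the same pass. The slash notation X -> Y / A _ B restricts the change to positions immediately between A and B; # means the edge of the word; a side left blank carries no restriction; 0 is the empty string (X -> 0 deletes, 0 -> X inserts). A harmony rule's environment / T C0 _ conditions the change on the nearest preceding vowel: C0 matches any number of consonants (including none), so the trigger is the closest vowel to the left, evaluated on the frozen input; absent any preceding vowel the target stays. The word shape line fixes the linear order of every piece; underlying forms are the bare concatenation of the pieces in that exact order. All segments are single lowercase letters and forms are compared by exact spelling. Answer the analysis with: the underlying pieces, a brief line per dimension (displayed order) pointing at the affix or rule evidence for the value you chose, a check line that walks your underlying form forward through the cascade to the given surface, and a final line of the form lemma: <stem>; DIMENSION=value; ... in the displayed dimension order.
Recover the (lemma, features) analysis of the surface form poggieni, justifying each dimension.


underlying: poggi-e-n-u
ASPECT=ib - signalled by the affix -e
RANK=ma - signalled by the affix -n
KEL=em - signalled by the affix -u
check: poggienu -> poggieni -> poggieni -> poggieni
lemma: poggi; ASPECT=ib; RANK=ma; KEL=em


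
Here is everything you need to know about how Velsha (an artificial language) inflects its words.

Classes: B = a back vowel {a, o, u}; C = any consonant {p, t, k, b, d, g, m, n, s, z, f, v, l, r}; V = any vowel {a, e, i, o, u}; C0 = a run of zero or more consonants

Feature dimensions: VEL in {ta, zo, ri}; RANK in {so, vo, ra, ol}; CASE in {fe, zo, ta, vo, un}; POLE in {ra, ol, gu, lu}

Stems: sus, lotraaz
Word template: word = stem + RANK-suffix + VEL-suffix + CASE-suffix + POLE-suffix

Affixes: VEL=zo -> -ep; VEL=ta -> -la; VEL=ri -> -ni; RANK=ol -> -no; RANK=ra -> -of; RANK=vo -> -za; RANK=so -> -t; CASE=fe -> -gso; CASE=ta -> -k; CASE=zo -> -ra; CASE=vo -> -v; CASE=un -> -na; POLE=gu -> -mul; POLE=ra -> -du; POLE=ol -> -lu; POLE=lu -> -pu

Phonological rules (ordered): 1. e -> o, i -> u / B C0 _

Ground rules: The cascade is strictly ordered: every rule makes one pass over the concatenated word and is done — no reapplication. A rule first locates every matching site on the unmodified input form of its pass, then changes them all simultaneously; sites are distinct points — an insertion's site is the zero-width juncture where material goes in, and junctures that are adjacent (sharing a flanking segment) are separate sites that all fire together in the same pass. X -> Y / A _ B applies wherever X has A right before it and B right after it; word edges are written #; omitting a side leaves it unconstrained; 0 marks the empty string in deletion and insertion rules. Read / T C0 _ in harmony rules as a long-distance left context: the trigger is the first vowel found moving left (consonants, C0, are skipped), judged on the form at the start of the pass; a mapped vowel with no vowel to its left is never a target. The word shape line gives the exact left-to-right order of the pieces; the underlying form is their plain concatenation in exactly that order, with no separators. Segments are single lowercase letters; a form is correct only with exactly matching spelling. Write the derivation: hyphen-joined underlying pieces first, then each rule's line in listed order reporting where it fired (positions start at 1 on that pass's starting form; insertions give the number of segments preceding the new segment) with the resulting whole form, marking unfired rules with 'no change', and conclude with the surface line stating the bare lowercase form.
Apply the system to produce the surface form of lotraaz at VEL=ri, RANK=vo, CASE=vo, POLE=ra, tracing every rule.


underlying: lotraaz-za-ni-v-du
1. e -> o, i -> u / B C0 _: fires at position(s) 11: lotraazzanuvdu
surface: lotraazzanuvdu
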